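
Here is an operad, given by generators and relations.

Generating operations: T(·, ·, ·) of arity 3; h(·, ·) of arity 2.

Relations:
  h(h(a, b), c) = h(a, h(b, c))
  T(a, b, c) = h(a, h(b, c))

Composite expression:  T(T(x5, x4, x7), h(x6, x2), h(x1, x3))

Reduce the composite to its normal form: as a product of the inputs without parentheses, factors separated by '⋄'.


x5 ⋄ x4 ⋄ x7 ⋄ x6 ⋄ x2 ⋄ x1 ⋄ x3

Associativity of T dissolves the nesting; only the x-input order survives.
T(x5, x4, x7) spells out as x5 ⋄ x4 ⋄ x7
h(x6, x2) spells out as x6 ⋄ x2
h(x1, x3) spells out as x1 ⋄ x3
T(T(x5, x4, x7), h(x6, x2), h(x1, x3)) spells out as x5 ⋄ x4 ⋄ x7 ⋄ x6 ⋄ x2 ⋄ x1 ⋄ x3


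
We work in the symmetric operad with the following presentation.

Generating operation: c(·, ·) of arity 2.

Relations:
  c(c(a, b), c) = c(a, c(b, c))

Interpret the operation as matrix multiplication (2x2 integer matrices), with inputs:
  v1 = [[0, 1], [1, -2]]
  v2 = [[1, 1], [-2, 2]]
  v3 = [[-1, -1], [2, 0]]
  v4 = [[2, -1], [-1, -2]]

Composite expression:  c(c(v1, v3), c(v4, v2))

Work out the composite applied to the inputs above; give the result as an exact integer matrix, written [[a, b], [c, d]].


[[8, 0], [-23, 5]]

c(v1, v3) = [[2, 0], [-5, -1]]
c(v4, v2) = [[4, 0], [3, -5]]
c(c(v1, v3), c(v4, v2)) = [[8, 0], [-23, 5]]


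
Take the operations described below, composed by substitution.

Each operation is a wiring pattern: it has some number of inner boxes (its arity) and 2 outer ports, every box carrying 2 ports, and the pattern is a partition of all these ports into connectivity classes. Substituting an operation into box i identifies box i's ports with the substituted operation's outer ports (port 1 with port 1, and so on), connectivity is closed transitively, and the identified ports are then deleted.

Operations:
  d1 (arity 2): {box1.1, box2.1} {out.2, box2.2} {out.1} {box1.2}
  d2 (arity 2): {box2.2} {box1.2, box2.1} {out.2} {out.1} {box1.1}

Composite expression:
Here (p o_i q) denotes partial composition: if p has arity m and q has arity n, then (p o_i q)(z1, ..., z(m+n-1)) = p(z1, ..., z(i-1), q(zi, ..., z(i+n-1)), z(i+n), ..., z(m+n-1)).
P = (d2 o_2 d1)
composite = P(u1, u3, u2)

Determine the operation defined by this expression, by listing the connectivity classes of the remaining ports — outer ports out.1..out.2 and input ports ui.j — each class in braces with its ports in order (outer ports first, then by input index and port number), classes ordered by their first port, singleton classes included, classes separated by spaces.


{out.1} {out.2} {u1.1} {u1.2} {u2.1, u3.1} {u2.2} {u3.2}

After gluing at d2, chains via deleted ports link the u-ports.
composing d1 on (u3, u2), with out.j its own outer ports: {out.1} {out.2, u2.2} {u2.1, u3.1} {u3.2}
composing d2 on (u1, u3, u2), with out.j its own outer ports: {out.1} {out.2} {u1.1} {u1.2} {u2.1, u3.1} {u2.2} {u3.2}


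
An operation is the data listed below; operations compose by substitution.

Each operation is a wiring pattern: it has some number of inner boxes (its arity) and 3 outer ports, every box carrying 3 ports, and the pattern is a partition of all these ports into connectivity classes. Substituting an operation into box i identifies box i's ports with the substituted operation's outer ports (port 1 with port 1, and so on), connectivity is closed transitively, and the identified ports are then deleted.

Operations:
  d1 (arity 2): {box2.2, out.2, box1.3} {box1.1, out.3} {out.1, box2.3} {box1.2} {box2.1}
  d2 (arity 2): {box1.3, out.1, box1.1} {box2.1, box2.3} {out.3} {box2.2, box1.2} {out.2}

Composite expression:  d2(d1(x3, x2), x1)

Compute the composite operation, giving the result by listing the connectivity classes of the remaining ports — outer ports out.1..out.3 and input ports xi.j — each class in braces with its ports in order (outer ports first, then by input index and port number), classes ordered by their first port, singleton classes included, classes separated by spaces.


{out.1, x2.3, x3.1} {out.2} {out.3} {x1.1, x1.3} {x1.2, x2.2, x3.3} {x2.1} {x3.2}


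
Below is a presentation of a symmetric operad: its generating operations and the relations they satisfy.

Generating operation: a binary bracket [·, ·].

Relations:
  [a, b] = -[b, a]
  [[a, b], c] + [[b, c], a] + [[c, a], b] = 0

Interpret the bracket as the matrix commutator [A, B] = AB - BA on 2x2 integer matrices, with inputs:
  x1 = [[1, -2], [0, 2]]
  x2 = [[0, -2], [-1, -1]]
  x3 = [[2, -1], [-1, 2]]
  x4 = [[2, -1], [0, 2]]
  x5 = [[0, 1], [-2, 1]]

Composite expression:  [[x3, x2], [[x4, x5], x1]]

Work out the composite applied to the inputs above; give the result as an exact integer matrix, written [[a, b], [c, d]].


[x3, x2] = [[-1, 1], [-1, 1]]
[x4, x5] = [[2, -1], [0, -2]]
[[x4, x5], x1] = [[0, -9], [0, 0]]
[[x3, x2], [[x4, x5], x1]] = [[-9, 18], [0, 9]]

[[-9, 18], [0, 9]]


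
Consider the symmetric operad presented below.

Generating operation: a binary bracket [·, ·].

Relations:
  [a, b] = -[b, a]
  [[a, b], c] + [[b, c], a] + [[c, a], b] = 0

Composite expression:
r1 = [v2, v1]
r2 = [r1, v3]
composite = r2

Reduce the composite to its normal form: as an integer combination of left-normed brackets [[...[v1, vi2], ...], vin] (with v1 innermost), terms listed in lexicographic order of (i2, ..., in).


-[[v1, v2], v3]


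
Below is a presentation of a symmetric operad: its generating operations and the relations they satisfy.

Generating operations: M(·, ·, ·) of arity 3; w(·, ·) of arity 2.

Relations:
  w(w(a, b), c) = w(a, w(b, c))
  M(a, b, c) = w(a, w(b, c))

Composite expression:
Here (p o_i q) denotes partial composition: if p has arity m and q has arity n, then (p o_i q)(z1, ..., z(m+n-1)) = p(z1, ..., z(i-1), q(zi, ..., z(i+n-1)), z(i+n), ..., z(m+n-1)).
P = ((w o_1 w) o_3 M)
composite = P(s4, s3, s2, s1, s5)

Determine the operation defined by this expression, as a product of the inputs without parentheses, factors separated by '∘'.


s4 ∘ s3 ∘ s2 ∘ s1 ∘ s5

Associativity of w dissolves the nesting; only the s-input order survives.
w(s4, s3) collapses to s4 ∘ s3
M(s2, s1, s5) collapses to s2 ∘ s1 ∘ s5
w(w(s4, s3), M(s2, s1, s5)) collapses to s4 ∘ s3 ∘ s2 ∘ s1 ∘ s5


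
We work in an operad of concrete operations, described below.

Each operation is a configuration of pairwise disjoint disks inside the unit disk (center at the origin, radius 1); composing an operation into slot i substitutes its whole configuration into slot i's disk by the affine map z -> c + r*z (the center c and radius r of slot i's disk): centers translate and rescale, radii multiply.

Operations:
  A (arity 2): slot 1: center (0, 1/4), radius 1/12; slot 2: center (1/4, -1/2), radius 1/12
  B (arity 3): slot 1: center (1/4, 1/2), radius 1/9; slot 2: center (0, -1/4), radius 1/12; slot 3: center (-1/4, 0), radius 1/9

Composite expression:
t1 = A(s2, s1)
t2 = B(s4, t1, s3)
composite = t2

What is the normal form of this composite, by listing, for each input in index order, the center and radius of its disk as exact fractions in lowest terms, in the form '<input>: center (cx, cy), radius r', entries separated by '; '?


Affine substitution under B: radii multiply and s-centers shift.
s4 passes through 1 substitution, ending at center (1/4, 1/2), radius 1/9
s2 passes through 2 substitutions, ending at center (0, -11/48), radius 1/144
s1 passes through 2 substitutions, ending at center (1/48, -7/24), radius 1/144
s3 passes through 1 substitution, ending at center (-1/4, 0), radius 1/9

s1: center (1/48, -7/24), radius 1/144; s2: center (0, -11/48), radius 1/144; s3: center (-1/4, 0), radius 1/9; s4: center (1/4, 1/2), radius 1/9


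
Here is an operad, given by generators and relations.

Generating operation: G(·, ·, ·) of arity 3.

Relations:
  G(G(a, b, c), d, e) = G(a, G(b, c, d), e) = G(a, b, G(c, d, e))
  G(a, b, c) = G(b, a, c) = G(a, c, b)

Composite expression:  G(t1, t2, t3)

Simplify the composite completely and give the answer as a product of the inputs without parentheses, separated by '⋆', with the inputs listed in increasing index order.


t1 ⋆ t2 ⋆ t3


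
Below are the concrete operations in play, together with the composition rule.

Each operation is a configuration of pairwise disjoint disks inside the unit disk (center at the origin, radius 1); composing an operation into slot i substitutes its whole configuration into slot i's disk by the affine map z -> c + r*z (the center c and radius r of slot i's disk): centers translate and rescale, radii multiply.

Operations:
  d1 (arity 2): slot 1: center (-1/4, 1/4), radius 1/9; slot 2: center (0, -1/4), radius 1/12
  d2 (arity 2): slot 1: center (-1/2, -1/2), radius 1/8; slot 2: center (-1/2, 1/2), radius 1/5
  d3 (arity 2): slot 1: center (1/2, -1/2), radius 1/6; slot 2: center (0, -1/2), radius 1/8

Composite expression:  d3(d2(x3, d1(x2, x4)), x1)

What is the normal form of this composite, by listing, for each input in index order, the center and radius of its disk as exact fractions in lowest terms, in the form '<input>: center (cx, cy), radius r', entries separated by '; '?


Only the slot chain above each x matters under d3; compose those maps.
input x3: composing its 2 substitution steps yields center (5/12, -7/12), radius 1/48
input x2: composing its 3 substitution steps yields center (49/120, -49/120), radius 1/270
input x4: composing its 3 substitution steps yields center (5/12, -17/40), radius 1/360
input x1: composing its 1 substitution step yields center (0, -1/2), radius 1/8

x1: center (0, -1/2), radius 1/8; x2: center (49/120, -49/120), radius 1/270; x3: center (5/12, -7/12), radius 1/48; x4: center (5/12, -17/40), radius 1/360


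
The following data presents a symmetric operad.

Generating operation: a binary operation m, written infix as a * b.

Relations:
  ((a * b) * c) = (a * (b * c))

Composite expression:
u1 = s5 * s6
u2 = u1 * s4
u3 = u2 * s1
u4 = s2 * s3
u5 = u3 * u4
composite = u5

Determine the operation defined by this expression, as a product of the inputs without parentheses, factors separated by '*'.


s5 * s6 * s4 * s1 * s2 * s3

Under associativity of m, the answer is the s's in reading order.
(s5 * s6) unparenthesizes to s5 * s6
((s5 * s6) * s4) unparenthesizes to s5 * s6 * s4
(((s5 * s6) * s4) * s1) unparenthesizes to s5 * s6 * s4 * s1
(s2 * s3) unparenthesizes to s2 * s3
((((s5 * s6) * s4) * s1) * (s2 * s3)) unparenthesizes to s5 * s6 * s4 * s1 * s2 * s3


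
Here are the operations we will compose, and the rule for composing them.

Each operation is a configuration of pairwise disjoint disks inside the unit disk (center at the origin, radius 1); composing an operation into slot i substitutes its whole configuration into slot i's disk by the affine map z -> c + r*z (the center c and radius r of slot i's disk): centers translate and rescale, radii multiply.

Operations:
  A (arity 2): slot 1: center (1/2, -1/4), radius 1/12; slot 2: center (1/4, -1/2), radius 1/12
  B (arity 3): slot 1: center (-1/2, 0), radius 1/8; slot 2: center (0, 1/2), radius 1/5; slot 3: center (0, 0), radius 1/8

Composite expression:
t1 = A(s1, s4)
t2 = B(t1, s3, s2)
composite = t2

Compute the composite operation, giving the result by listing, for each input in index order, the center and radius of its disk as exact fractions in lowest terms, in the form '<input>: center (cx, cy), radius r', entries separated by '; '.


s1: center (-7/16, -1/32), radius 1/96; s2: center (0, 0), radius 1/8; s3: center (0, 1/2), radius 1/5; s4: center (-15/32, -1/16), radius 1/96


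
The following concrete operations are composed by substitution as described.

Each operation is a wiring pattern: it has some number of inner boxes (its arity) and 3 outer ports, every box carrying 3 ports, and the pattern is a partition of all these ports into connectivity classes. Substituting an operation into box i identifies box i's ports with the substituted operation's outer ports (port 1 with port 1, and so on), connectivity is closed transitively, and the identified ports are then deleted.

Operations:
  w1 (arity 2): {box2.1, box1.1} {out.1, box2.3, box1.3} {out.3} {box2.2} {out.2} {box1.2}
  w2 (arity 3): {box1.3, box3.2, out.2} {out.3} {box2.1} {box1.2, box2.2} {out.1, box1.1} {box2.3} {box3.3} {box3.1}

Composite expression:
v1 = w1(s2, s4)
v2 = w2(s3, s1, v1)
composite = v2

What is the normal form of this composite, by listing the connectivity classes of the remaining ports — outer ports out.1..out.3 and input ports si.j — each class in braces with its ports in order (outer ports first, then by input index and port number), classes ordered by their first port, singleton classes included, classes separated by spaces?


{out.1, s3.1} {out.2, s3.3} {out.3} {s1.1} {s1.2, s3.2} {s1.3} {s2.1, s4.1} {s2.2} {s2.3, s4.3} {s4.2}

Reachability decides: close wires over w2-identified ports.
w1 over (s2, s4) gives {out.1, s2.3, s4.3} {out.2} {out.3} {s2.1, s4.1} {s2.2} {s4.2}, out.j being that stage's outer ports
w2 over (s3, s1, s2, s4) gives {out.1, s3.1} {out.2, s3.3} {out.3} {s1.1} {s1.2, s3.2} {s1.3} {s2.1, s4.1} {s2.2} {s2.3, s4.3} {s4.2}, out.j being that stage's outer ports


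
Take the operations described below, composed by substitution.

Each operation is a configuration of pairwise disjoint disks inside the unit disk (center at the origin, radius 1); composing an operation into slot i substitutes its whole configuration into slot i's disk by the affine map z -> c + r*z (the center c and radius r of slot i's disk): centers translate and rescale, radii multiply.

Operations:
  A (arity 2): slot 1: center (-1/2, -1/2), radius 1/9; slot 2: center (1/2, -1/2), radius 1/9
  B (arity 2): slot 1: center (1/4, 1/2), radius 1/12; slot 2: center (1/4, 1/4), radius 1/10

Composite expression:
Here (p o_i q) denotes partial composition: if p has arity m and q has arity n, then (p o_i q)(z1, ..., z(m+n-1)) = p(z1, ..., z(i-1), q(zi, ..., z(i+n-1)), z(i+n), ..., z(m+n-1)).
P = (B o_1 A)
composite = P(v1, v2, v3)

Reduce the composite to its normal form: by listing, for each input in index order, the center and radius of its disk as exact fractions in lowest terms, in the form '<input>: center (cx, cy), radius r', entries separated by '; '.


Affine substitution under B: radii multiply and v-centers shift.
v1 passes through 2 substitutions, ending at center (5/24, 11/24), radius 1/108
v2 passes through 2 substitutions, ending at center (7/24, 11/24), radius 1/108
v3 passes through 1 substitution, ending at center (1/4, 1/4), radius 1/10

v1: center (5/24, 11/24), radius 1/108; v2: center (7/24, 11/24), radius 1/108; v3: center (1/4, 1/4), radius 1/10


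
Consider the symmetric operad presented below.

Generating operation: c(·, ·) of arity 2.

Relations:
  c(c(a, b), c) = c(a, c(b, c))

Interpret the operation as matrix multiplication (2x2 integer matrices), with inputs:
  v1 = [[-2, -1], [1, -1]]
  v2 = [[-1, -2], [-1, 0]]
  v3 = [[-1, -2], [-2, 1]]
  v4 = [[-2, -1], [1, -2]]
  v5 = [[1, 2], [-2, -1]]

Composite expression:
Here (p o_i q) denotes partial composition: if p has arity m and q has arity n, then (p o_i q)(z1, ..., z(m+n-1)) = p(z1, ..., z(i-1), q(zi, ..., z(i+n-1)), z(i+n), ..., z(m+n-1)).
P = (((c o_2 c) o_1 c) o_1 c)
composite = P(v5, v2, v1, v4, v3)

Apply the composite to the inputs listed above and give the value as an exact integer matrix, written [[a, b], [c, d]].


c(v5, v2) = [[-3, -2], [3, 4]]
c(c(v5, v2), v1) = [[4, 5], [-2, -7]]
c(v4, v3) = [[4, 3], [3, -4]]
c(c(c(v5, v2), v1), c(v4, v3)) = [[31, -8], [-29, 22]]

[[31, -8], [-29, 22]]


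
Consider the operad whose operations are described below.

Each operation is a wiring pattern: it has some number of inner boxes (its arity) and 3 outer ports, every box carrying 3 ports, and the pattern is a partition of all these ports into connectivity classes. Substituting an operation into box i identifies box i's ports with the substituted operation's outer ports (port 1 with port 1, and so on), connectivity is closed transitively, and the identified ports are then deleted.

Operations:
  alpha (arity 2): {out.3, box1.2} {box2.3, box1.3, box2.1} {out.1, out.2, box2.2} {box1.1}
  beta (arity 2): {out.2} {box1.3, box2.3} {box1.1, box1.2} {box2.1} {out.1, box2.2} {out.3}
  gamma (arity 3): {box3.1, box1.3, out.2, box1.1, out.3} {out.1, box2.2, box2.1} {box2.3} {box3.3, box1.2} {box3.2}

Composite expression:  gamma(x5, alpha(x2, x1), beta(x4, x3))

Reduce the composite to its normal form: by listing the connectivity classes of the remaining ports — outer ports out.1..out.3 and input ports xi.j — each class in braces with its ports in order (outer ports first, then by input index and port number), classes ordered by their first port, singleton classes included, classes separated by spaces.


Two ports join when wires chain via gamma-identified ports.
after alpha, the pattern on (x2, x1) reads {out.1, out.2, x1.2} {out.3, x2.2} {x1.1, x1.3, x2.3} {x2.1} (out.j = its outer ports)
after beta, the pattern on (x4, x3) reads {out.1, x3.2} {out.2} {out.3} {x3.1} {x3.3, x4.3} {x4.1, x4.2} (out.j = its outer ports)
after gamma, the pattern on (x5, x2, x1, x4, x3) reads {out.1, x1.2} {out.2, out.3, x3.2, x5.1, x5.3} {x1.1, x1.3, x2.3} {x2.1} {x2.2} {x3.1} {x3.3, x4.3} {x4.1, x4.2} {x5.2} (out.j = its outer ports)

{out.1, x1.2} {out.2, out.3, x3.2, x5.1, x5.3} {x1.1, x1.3, x2.3} {x2.1} {x2.2} {x3.1} {x3.3, x4.3} {x4.1, x4.2} {x5.2}


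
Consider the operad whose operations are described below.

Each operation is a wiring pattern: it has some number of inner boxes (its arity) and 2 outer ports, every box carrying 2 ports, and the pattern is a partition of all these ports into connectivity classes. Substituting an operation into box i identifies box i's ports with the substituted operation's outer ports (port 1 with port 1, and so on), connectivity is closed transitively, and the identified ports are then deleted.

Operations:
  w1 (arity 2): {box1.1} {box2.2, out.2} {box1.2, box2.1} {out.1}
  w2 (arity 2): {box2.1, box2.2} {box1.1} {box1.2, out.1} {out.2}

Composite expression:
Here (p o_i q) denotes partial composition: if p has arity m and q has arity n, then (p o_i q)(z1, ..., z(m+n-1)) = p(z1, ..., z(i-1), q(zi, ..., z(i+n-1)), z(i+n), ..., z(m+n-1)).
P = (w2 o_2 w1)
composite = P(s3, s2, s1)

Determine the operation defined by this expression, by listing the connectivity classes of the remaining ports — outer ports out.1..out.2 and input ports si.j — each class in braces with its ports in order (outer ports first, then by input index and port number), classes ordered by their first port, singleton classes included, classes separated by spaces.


{out.1, s3.2} {out.2} {s1.1, s2.2} {s1.2} {s2.1} {s3.1}

Two ports join when wires chain via w2-identified ports.
after w1, the pattern on (s2, s1) reads {out.1} {out.2, s1.2} {s1.1, s2.2} {s2.1} (out.j = its outer ports)
after w2, the pattern on (s3, s2, s1) reads {out.1, s3.2} {out.2} {s1.1, s2.2} {s1.2} {s2.1} {s3.1} (out.j = its outer ports)


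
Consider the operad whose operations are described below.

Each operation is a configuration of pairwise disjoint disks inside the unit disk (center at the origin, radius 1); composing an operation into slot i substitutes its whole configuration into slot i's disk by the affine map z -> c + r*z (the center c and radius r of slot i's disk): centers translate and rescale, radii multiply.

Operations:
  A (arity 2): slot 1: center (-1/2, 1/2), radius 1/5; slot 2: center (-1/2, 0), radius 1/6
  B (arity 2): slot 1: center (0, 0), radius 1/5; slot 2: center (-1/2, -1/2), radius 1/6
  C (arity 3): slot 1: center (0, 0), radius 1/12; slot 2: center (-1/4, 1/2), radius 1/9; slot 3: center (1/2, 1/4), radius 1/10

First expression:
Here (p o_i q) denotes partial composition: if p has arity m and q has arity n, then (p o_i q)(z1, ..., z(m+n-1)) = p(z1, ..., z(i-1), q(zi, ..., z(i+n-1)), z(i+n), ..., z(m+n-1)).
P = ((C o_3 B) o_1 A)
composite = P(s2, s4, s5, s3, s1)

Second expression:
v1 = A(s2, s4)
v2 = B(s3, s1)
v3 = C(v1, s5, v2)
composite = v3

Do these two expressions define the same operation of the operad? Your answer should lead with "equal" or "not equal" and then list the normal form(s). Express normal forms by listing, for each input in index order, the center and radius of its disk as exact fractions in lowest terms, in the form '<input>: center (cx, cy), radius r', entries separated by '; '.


equal; both compose to s1: center (9/20, 1/5), radius 1/60; s2: center (-1/24, 1/24), radius 1/60; s3: center (1/2, 1/4), radius 1/50; s4: center (-1/24, 0), radius 1/72; s5: center (-1/4, 1/2), radius 1/9

In normal form, the first expression is s1: center (9/20, 1/5), radius 1/60; s2: center (-1/24, 1/24), radius 1/60; s3: center (1/2, 1/4), radius 1/50; s4: center (-1/24, 0), radius 1/72; s5: center (-1/4, 1/2), radius 1/9
In normal form, the second expression is s1: center (9/20, 1/5), radius 1/60; s2: center (-1/24, 1/24), radius 1/60; s3: center (1/2, 1/4), radius 1/50; s4: center (-1/24, 0), radius 1/72; s5: center (-1/4, 1/2), radius 1/9
Same normal form: equal.


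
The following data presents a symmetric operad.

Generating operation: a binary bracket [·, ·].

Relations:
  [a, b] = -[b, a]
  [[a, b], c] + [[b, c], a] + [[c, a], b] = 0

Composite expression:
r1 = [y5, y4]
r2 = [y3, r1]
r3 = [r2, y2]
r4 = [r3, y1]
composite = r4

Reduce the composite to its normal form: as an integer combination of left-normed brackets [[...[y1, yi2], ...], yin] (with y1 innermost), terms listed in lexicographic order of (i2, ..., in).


-[[[[y1, y2], y3], y4], y5] + [[[[y1, y2], y3], y5], y4] + [[[[y1, y2], y4], y5], y3] - [[[[y1, y2], y5], y4], y3] + [[[[y1, y3], y4], y5], y2] - [[[[y1, y3], y5], y4], y2] - [[[[y1, y4], y5], y3], y2] + [[[[y1, y5], y4], y3], y2]

In the tensor algebra, words opening y1 carry the y1-anchored form.
Composite bracket: [[[y3, [y5, y4]], y2], y1]
Expanding via [a, b] = ab - ba: 16 signed words (2^4 = 16).
The y1-initial words carry the normal form:
  y1y2y3y4y5 appears with sign -1, giving the term -[[[[y1, y2], y3], y4], y5]
  y1y2y3y5y4 appears with sign +1, giving the term +[[[[y1, y2], y3], y5], y4]
  y1y2y4y5y3 appears with sign +1, giving the term +[[[[y1, y2], y4], y5], y3]
  y1y2y5y4y3 appears with sign -1, giving the term -[[[[y1, y2], y5], y4], y3]
  y1y3y4y5y2 appears with sign +1, giving the term +[[[[y1, y3], y4], y5], y2]
  y1y3y5y4y2 appears with sign -1, giving the term -[[[[y1, y3], y5], y4], y2]
  y1y4y5y3y2 appears with sign -1, giving the term -[[[[y1, y4], y5], y3], y2]
  y1y5y4y3y2 appears with sign +1, giving the term +[[[[y1, y5], y4], y3], y2]


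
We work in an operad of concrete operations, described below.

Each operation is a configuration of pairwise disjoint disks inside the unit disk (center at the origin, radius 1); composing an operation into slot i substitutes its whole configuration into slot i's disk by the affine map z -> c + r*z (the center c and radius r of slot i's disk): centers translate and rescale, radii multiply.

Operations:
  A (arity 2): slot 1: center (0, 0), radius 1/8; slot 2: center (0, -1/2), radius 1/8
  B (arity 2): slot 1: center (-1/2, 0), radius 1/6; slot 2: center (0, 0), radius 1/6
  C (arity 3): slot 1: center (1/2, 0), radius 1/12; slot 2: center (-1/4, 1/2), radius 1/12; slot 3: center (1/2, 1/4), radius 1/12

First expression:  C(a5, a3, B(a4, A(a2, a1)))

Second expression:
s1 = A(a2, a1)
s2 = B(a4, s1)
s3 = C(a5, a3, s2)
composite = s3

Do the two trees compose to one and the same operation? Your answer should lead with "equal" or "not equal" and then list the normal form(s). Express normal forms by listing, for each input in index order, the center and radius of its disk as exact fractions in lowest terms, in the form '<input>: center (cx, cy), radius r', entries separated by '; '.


Normal form of the first expression: a1: center (1/2, 35/144), radius 1/576; a2: center (1/2, 1/4), radius 1/576; a3: center (-1/4, 1/2), radius 1/12; a4: center (11/24, 1/4), radius 1/72; a5: center (1/2, 0), radius 1/12
Normal form of the second expression: a1: center (1/2, 35/144), radius 1/576; a2: center (1/2, 1/4), radius 1/576; a3: center (-1/4, 1/2), radius 1/12; a4: center (11/24, 1/4), radius 1/72; a5: center (1/2, 0), radius 1/12
The forms coincide; equal.

equal; the common form is a1: center (1/2, 35/144), radius 1/576; a2: center (1/2, 1/4), radius 1/576; a3: center (-1/4, 1/2), radius 1/12; a4: center (11/24, 1/4), radius 1/72; a5: center (1/2, 0), radius 1/12


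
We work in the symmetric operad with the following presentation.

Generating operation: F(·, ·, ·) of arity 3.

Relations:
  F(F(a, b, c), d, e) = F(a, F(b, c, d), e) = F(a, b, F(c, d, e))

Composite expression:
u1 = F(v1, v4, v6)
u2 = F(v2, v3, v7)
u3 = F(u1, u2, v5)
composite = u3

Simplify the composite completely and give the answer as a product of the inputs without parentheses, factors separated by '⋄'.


Key point: F is associative — brackets drop, the v-order remains.
F(v1, v4, v6) collapses to v1 ⋄ v4 ⋄ v6
F(v2, v3, v7) collapses to v2 ⋄ v3 ⋄ v7
F(F(v1, v4, v6), F(v2, v3, v7), v5) collapses to v1 ⋄ v4 ⋄ v6 ⋄ v2 ⋄ v3 ⋄ v7 ⋄ v5

v1 ⋄ v4 ⋄ v6 ⋄ v2 ⋄ v3 ⋄ v7 ⋄ v5


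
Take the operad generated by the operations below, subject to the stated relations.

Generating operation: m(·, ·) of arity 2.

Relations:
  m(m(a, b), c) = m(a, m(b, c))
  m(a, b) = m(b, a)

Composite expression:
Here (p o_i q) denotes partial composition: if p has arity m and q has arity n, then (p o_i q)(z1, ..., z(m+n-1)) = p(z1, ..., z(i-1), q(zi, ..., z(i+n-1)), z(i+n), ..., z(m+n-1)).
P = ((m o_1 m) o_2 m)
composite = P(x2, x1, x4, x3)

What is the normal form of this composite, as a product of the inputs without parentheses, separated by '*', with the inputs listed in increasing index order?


x1 * x2 * x3 * x4

With m associative and commutative, the x-input set is all that matters.
m(x1, x4) linearizes to x1 * x4
m(x2, m(x1, x4)) linearizes to x2 * x1 * x4
m(m(x2, m(x1, x4)), x3) linearizes to x2 * x1 * x4 * x3
reordering the factors by index: x1 * x2 * x3 * x4


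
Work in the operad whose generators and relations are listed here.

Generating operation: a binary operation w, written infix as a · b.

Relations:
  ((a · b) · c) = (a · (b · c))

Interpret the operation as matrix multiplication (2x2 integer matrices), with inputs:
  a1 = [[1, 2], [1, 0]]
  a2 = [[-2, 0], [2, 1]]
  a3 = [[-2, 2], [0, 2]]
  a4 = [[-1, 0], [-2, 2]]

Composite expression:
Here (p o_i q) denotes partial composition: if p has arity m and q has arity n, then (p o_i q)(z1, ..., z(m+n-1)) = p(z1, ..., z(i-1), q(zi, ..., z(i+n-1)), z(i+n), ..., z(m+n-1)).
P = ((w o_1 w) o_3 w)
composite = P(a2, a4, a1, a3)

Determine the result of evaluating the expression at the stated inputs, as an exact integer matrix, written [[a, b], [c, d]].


[[-4, 12], [4, -20]]

(a2 · a4) = [[2, 0], [-4, 2]]
(a1 · a3) = [[-2, 6], [-2, 2]]
((a2 · a4) · (a1 · a3)) = [[-4, 12], [4, -20]]


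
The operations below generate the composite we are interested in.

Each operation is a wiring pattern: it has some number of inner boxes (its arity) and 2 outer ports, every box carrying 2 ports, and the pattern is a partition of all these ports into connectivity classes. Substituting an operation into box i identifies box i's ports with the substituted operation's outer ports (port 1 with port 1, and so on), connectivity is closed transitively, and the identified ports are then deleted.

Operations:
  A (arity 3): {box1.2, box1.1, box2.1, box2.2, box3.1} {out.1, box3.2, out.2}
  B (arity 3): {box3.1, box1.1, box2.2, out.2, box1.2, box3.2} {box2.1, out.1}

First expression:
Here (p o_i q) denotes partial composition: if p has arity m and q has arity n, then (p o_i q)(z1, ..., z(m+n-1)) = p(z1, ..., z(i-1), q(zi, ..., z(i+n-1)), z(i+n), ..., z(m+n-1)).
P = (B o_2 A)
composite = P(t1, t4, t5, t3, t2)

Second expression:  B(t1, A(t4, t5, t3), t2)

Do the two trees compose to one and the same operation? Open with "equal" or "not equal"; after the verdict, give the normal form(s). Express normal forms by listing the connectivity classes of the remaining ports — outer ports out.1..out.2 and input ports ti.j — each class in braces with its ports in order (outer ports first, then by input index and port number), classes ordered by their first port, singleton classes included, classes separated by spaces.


equal — both sides give {out.1, out.2, t1.1, t1.2, t2.1, t2.2, t3.2} {t3.1, t4.1, t4.2, t5.1, t5.2}

The first composite normalizes to {out.1, out.2, t1.1, t1.2, t2.1, t2.2, t3.2} {t3.1, t4.1, t4.2, t5.1, t5.2}
The second composite normalizes to {out.1, out.2, t1.1, t1.2, t2.1, t2.2, t3.2} {t3.1, t4.1, t4.2, t5.1, t5.2}
The normal forms match — equal.


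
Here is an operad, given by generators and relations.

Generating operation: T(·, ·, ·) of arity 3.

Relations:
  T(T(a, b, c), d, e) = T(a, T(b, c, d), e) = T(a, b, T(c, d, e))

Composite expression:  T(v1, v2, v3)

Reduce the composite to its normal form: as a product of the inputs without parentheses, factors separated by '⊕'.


Under associativity of T, the answer is the v's in reading order.
T(v1, v2, v3) reduces to v1 ⊕ v2 ⊕ v3

v1 ⊕ v2 ⊕ v3


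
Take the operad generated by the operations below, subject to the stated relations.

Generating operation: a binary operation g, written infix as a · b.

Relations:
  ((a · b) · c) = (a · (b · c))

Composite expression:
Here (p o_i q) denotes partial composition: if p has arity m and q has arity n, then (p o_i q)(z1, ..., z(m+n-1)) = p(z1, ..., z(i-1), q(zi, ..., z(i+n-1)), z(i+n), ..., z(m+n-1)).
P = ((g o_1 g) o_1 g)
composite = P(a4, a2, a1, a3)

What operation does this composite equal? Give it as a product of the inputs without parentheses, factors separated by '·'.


a4 · a2 · a1 · a3

Every regrouping of g is equal, so read the a-inputs in written order.
(a4 · a2) linearizes to a4 · a2
((a4 · a2) · a1) linearizes to a4 · a2 · a1
(((a4 · a2) · a1) · a3) linearizes to a4 · a2 · a1 · a3


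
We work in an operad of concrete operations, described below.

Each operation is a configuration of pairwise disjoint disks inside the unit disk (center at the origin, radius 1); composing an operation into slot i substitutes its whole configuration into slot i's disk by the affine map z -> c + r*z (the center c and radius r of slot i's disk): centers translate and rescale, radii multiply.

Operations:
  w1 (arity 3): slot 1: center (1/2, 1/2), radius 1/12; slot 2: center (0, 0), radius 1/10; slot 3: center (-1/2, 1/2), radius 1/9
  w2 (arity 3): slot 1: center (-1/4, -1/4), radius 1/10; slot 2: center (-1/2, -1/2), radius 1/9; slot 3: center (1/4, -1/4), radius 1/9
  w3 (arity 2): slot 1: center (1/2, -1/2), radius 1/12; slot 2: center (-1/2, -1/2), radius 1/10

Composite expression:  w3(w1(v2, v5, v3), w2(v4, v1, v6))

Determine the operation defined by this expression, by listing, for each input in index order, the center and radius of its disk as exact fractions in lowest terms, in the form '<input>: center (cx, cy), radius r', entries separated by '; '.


v1: center (-11/20, -11/20), radius 1/90; v2: center (13/24, -11/24), radius 1/144; v3: center (11/24, -11/24), radius 1/108; v4: center (-21/40, -21/40), radius 1/100; v5: center (1/2, -1/2), radius 1/120; v6: center (-19/40, -21/40), radius 1/90


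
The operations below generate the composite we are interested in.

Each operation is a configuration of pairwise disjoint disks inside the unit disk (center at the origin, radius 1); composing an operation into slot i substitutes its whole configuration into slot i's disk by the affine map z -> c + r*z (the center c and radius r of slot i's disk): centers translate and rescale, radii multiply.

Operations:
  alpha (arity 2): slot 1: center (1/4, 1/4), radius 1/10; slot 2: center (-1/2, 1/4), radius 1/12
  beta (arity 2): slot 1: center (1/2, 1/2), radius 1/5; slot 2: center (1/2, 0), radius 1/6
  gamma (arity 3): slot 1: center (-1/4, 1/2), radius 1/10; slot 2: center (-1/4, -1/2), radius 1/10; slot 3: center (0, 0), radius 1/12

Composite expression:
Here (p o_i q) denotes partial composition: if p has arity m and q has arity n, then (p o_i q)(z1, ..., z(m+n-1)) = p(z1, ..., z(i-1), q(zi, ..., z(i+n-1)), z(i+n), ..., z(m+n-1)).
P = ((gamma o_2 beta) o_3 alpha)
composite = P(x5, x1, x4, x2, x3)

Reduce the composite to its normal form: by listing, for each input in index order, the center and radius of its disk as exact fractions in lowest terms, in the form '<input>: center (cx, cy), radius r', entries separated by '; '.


x1: center (-1/5, -9/20), radius 1/50; x2: center (-5/24, -119/240), radius 1/720; x3: center (0, 0), radius 1/12; x4: center (-47/240, -119/240), radius 1/600; x5: center (-1/4, 1/2), radius 1/10

Only the slot chain above each x matters under gamma; compose those maps.
input x5: composing its 1 substitution step yields center (-1/4, 1/2), radius 1/10
input x1: composing its 2 substitution steps yields center (-1/5, -9/20), radius 1/50
input x4: composing its 3 substitution steps yields center (-47/240, -119/240), radius 1/600
input x2: composing its 3 substitution steps yields center (-5/24, -119/240), radius 1/720
input x3: composing its 1 substitution step yields center (0, 0), radius 1/12


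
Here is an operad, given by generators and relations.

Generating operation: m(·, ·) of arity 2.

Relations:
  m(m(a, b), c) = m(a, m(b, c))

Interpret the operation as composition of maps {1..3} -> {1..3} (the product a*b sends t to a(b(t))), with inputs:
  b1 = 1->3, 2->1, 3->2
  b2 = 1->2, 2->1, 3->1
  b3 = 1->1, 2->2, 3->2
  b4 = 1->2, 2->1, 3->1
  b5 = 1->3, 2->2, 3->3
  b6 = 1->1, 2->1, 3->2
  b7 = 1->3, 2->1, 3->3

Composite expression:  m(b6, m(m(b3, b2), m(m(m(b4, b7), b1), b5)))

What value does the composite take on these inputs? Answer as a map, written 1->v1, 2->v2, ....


1->1, 2->1, 3->1

m(b3, b2) = 1->2, 2->1, 3->1
m(b4, b7) = 1->1, 2->2, 3->1
m(m(b4, b7), b1) = 1->1, 2->1, 3->2
m(m(m(b4, b7), b1), b5) = 1->2, 2->1, 3->2
m(m(b3, b2), m(m(m(b4, b7), b1), b5)) = 1->1, 2->2, 3->1
m(b6, m(m(b3, b2), m(m(m(b4, b7), b1), b5))) = 1->1, 2->1, 3->1


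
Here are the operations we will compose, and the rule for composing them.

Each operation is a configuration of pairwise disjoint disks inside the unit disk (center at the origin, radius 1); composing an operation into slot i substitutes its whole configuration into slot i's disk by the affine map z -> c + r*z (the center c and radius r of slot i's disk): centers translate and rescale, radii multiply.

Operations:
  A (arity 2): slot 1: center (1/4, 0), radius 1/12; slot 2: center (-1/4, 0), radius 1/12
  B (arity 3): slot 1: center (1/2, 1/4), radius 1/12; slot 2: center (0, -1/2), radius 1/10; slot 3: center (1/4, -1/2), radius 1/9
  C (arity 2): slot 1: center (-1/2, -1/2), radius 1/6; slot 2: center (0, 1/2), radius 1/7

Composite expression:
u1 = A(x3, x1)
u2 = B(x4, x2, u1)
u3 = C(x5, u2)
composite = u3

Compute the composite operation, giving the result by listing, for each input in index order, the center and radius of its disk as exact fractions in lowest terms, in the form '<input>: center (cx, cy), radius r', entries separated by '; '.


Affine substitution under C: radii multiply and x-centers shift.
x5: after 1 affine step, its disk has center (-1/2, -1/2), radius 1/6
x4: after 2 affine steps, its disk has center (1/14, 15/28), radius 1/84
x2: after 2 affine steps, its disk has center (0, 3/7), radius 1/70
x3: after 3 affine steps, its disk has center (5/126, 3/7), radius 1/756
x1: after 3 affine steps, its disk has center (2/63, 3/7), radius 1/756

x1: center (2/63, 3/7), radius 1/756; x2: center (0, 3/7), radius 1/70; x3: center (5/126, 3/7), radius 1/756; x4: center (1/14, 15/28), radius 1/84; x5: center (-1/2, -1/2), radius 1/6


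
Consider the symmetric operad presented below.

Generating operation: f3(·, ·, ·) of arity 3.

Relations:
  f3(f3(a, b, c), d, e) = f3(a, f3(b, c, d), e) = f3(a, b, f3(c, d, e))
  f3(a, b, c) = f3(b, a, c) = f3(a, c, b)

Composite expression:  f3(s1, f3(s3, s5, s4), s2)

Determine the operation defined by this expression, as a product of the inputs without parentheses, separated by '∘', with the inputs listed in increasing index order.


s1 ∘ s2 ∘ s3 ∘ s4 ∘ s5


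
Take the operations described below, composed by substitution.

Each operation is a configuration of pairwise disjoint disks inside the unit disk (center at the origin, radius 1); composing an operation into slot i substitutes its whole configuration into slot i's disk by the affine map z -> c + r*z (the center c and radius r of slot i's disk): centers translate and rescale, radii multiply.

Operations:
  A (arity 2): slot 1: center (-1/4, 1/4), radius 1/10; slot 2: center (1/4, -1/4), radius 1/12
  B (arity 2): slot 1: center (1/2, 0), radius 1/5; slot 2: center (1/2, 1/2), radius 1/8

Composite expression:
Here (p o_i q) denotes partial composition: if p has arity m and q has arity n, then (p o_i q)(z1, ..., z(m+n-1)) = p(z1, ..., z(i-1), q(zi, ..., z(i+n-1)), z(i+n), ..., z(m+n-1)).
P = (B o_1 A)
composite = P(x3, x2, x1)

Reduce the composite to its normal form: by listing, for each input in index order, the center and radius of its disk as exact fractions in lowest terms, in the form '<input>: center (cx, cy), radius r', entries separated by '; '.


x1: center (1/2, 1/2), radius 1/8; x2: center (11/20, -1/20), radius 1/60; x3: center (9/20, 1/20), radius 1/50

Below B, radii multiply path by path; the x-disk centers shift.
input x3: applying the 2 nested substitutions gives center (9/20, 1/20), radius 1/50
input x2: applying the 2 nested substitutions gives center (11/20, -1/20), radius 1/60
input x1: applying the 1 nested substitution gives center (1/2, 1/2), radius 1/8


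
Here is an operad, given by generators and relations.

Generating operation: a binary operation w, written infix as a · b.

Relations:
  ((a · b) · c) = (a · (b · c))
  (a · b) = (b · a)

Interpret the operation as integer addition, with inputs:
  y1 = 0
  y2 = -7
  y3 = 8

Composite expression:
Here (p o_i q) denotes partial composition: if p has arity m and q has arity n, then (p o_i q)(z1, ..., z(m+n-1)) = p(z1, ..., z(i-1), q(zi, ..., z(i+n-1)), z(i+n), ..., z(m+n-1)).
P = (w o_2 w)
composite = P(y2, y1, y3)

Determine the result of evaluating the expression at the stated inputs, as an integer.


1

(y1 · y3) = 8
(y2 · (y1 · y3)) = 1


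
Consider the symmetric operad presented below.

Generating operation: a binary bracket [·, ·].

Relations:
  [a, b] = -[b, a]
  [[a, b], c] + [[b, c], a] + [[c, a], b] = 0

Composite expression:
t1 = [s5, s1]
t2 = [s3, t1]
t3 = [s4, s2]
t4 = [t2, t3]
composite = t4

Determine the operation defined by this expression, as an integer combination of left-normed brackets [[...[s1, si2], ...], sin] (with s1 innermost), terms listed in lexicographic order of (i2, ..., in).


-[[[[s1, s5], s3], s2], s4] + [[[[s1, s5], s3], s4], s2]


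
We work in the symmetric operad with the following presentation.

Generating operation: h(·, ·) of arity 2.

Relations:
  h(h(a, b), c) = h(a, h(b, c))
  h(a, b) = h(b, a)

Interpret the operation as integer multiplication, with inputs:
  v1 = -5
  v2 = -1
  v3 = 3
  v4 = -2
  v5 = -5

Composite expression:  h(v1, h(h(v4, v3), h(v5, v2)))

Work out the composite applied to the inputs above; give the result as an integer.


150

h(v4, v3) = -6
h(v5, v2) = 5
h(h(v4, v3), h(v5, v2)) = -30
h(v1, h(h(v4, v3), h(v5, v2))) = 150


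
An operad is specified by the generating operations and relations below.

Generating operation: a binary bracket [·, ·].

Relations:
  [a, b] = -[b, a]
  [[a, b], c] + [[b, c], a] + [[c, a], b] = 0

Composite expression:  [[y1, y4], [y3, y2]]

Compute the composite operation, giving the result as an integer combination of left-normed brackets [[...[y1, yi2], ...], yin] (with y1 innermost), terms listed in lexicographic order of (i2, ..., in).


-[[[y1, y4], y2], y3] + [[[y1, y4], y3], y2]

In the tensor algebra, words opening y1 carry the y1-anchored form.
Composite bracket: [[y1, y4], [y3, y2]]
The bracket unfolds into 8 signed words via [a, b] = ab - ba (2^3 = 8).
Coefficients come from the y1-initial words:
  y1y4y2y3 appears with sign -1, giving the term -[[[y1, y4], y2], y3]
  y1y4y3y2 appears with sign +1, giving the term +[[[y1, y4], y3], y2]
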